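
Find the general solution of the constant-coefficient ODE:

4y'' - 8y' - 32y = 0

Characteristic equation: 4r² - 8r - 32 = 0
Divide by 4: r² - 2r - 8 = 0
Roots: r = 4, -2 (distinct real)
General solution: y = C₁e^(4x) + C₂e^(-2x)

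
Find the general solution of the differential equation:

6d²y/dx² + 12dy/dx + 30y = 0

Characteristic equation: 6r² + 12r + 30 = 0
Divide by 6: r² + 2r + 5 = 0
Roots: r = -1 ± 2i (complex conjugates)
General solution: y = e^(-x)(C₁cos(2x) + C₂sin(2x))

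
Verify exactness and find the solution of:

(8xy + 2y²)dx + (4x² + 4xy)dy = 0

Verify exactness: ∂M/∂y = ∂N/∂x ✓
Find F(x,y) such that ∂F/∂x = M, ∂F/∂y = N
Solution: 4x²y + 2xy² = C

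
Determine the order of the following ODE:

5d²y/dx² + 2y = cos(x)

The order is 2 (highest derivative is of order 2).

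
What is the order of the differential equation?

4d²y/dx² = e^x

The order is 2 (highest derivative is of order 2).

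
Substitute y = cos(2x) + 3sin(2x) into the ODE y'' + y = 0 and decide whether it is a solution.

Verification:
y'' = -4cos(2x) - 12sin(2x)
y'' + y ≠ 0 (frequency mismatch: got 4 instead of 1)

No, it is not a solution.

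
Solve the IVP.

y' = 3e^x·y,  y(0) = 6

General solution: y = Ce^(3e^x)
Applying IC y(0) = 6:
Particular solution: y = 6e^(3(e^x - 1))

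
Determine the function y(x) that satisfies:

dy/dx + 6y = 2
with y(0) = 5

General solution: y = 1/3 + Ce^(-6x)
Applying y(0) = 5: C = 5 - 1/3 = 14/3
Particular solution: y = 1/3 + (14/3)e^(-6x)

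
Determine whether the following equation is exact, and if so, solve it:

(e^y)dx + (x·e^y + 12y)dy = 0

Verify exactness: ∂M/∂y = ∂N/∂x ✓
Find F(x,y) such that ∂F/∂x = M, ∂F/∂y = N
Solution: x·e^y + 6y² = C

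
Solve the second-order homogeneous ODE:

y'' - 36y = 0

Characteristic equation: r² - 36 = 0
Roots: r = 6, -6 (distinct real)
General solution: y = C₁e^(6x) + C₂e^(-6x)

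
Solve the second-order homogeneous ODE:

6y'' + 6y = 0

Characteristic equation: 6r² + 6 = 0
Divide by 6: r² + 1 = 0
Roots: r = ±i (complex conjugates)
General solution: y = C₁cos(x) + C₂sin(x)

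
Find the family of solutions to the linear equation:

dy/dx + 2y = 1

Using integrating factor method:

General solution: y = 1/2 + Ce^(-2x)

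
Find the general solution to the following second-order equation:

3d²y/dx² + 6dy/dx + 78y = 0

Characteristic equation: 3r² + 6r + 78 = 0
Divide by 3: r² + 2r + 26 = 0
Roots: r = -1 ± 5i (complex conjugates)
General solution: y = e^(-x)(C₁cos(5x) + C₂sin(5x))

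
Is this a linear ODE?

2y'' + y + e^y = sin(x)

No. Nonlinear (e^y is nonlinear in y)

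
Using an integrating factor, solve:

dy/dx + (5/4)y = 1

Using integrating factor method:

General solution: y = 4/5 + Ce^(-5x/4)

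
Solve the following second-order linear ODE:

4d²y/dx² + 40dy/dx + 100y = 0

Characteristic equation: 4r² + 40r + 100 = 0
Divide by 4: r² + 10r + 25 = 0
Factored: (r + 5)² = 0
Repeated root: r = -5
General solution: y = (C₁ + C₂x)e^(-5x)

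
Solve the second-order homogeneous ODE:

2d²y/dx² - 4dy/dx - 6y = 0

Characteristic equation: 2r² - 4r - 6 = 0
Divide by 2: r² - 2r - 3 = 0
Roots: r = 3, -1 (distinct real)
General solution: y = C₁e^(3x) + C₂e^(-x)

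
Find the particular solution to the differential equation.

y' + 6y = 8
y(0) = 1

General solution: y = 4/3 + Ce^(-6x)
Applying y(0) = 1: C = 1 - 4/3 = -1/3
Particular solution: y = 4/3 - (1/3)e^(-6x)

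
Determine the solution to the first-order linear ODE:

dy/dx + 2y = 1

Using integrating factor method:

General solution: y = 1/2 + Ce^(-2x)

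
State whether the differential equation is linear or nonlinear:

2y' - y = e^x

Linear (y and its derivatives appear to the first power only, no products of y terms)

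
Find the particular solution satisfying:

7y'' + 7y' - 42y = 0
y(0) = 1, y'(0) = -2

General solution: y = C₁e^(2x) + C₂e^(-3x)
Applying ICs: C₁ = 1/5, C₂ = 4/5
Particular solution: y = (1/5)e^(2x) + (4/5)e^(-3x)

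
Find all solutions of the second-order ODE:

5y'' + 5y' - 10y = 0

Characteristic equation: 5r² + 5r - 10 = 0
Divide by 5: r² + r - 2 = 0
Roots: r = 1, -2 (distinct real)
General solution: y = C₁e^x + C₂e^(-2x)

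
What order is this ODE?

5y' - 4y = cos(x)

The order is 1 (highest derivative is of order 1).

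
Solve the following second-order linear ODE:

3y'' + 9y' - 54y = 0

Characteristic equation: 3r² + 9r - 54 = 0
Divide by 3: r² + 3r - 18 = 0
Roots: r = 3, -6 (distinct real)
General solution: y = C₁e^(3x) + C₂e^(-6x)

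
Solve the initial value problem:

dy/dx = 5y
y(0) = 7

General solution: y = Ce^(5x)
Applying IC y(0) = 7:
Particular solution: y = 7e^(5x)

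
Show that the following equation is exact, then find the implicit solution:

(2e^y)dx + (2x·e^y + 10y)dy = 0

Verify exactness: ∂M/∂y = ∂N/∂x ✓
Find F(x,y) such that ∂F/∂x = M, ∂F/∂y = N
Solution: 2x·e^y + 5y² = C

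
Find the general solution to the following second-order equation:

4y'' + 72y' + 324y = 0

Characteristic equation: 4r² + 72r + 324 = 0
Divide by 4: r² + 18r + 81 = 0
Factored: (r + 9)² = 0
Repeated root: r = -9
General solution: y = (C₁ + C₂x)e^(-9x)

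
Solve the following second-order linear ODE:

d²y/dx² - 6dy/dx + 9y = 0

Characteristic equation: r² - 6r + 9 = 0
Factored: (r - 3)² = 0
Repeated root: r = 3
General solution: y = (C₁ + C₂x)e^(3x)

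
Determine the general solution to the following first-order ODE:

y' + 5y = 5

Using integrating factor method:

General solution: y = 1 + Ce^(-5x)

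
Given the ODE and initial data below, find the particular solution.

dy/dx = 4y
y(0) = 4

General solution: y = Ce^(4x)
Applying IC y(0) = 4:
Particular solution: y = 4e^(4x)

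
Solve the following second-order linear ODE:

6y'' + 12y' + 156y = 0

Characteristic equation: 6r² + 12r + 156 = 0
Divide by 6: r² + 2r + 26 = 0
Roots: r = -1 ± 5i (complex conjugates)
General solution: y = e^(-x)(C₁cos(5x) + C₂sin(5x))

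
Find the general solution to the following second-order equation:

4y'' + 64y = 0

Characteristic equation: 4r² + 64 = 0
Divide by 4: r² + 16 = 0
Roots: r = ±4i (complex conjugates)
General solution: y = C₁cos(4x) + C₂sin(4x)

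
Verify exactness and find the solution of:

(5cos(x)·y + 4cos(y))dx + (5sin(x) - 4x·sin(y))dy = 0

Verify exactness: ∂M/∂y = ∂N/∂x ✓
Find F(x,y) such that ∂F/∂x = M, ∂F/∂y = N
Solution: 5sin(x)·y + 4x·cos(y) = C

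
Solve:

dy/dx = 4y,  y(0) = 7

General solution: y = Ce^(4x)
Applying IC y(0) = 7:
Particular solution: y = 7e^(4x)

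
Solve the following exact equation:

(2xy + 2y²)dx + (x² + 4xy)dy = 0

Verify exactness: ∂M/∂y = ∂N/∂x ✓
Find F(x,y) such that ∂F/∂x = M, ∂F/∂y = N
Solution: x²y + 2xy² = C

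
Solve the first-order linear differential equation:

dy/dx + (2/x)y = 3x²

Using integrating factor method:

General solution: y = (3/5)x^3 + Cx^(-2)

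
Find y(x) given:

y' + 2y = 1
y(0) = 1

General solution: y = 1/2 + Ce^(-2x)
Applying y(0) = 1: C = 1 - 1/2 = 1/2
Particular solution: y = 1/2 + (1/2)e^(-2x)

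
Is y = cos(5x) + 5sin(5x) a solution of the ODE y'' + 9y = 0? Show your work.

Verification:
y'' = -25cos(5x) - 125sin(5x)
y'' + 9y ≠ 0 (frequency mismatch: got 25 instead of 9)

No, it is not a solution.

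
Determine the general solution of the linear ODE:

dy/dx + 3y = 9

Using integrating factor method:

General solution: y = 3 + Ce^(-3x)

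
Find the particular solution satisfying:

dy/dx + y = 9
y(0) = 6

General solution: y = 9 + Ce^(-x)
Applying y(0) = 6: C = 6 - 9 = -3
Particular solution: y = 9 - 3e^(-x)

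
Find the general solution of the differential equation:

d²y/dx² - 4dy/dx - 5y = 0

Characteristic equation: r² - 4r - 5 = 0
Roots: r = 5, -1 (distinct real)
General solution: y = C₁e^(5x) + C₂e^(-x)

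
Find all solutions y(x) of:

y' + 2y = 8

Using integrating factor method:

General solution: y = 4 + Ce^(-2x)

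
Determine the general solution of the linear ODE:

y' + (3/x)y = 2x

Using integrating factor method:

General solution: y = (2/5)x^2 + Cx^(-3)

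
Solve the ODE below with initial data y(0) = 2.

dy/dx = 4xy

General solution: y = Ce^(2x²)
Applying IC y(0) = 2:
Particular solution: y = 2e^(2x²)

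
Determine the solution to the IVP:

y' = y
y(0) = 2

General solution: y = Ce^x
Applying IC y(0) = 2:
Particular solution: y = 2e^x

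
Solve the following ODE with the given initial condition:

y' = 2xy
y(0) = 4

General solution: y = Ce^(x²)
Applying IC y(0) = 4:
Particular solution: y = 4e^(x²)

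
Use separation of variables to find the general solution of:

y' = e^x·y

Separating variables and integrating:
ln|y| = e^x + C

General solution: y = Ce^(e^x)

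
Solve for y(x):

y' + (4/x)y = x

Using integrating factor method:

General solution: y = (1/6)x^2 + Cx^(-4)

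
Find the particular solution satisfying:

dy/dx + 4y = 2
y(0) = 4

General solution: y = 1/2 + Ce^(-4x)
Applying y(0) = 4: C = 4 - 1/2 = 7/2
Particular solution: y = 1/2 + (7/2)e^(-4x)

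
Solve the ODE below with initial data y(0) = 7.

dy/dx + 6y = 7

General solution: y = 7/6 + Ce^(-6x)
Applying y(0) = 7: C = 7 - 7/6 = 35/6
Particular solution: y = 7/6 + (35/6)e^(-6x)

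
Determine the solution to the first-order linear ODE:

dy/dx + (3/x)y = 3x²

Using integrating factor method:

General solution: y = (1/2)x^3 + Cx^(-3)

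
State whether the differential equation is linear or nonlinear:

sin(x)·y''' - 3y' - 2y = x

Linear (y and its derivatives appear to the first power only, no products of y terms)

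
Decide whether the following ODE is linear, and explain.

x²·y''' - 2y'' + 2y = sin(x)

Linear (y and its derivatives appear to the first power only, no products of y terms)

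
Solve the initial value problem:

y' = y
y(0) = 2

General solution: y = Ce^x
Applying IC y(0) = 2:
Particular solution: y = 2e^x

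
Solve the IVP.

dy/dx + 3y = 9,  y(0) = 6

General solution: y = 3 + Ce^(-3x)
Applying y(0) = 6: C = 6 - 3 = 3
Particular solution: y = 3 + 3e^(-3x)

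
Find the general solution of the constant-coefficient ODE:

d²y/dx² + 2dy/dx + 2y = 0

Characteristic equation: r² + 2r + 2 = 0
Roots: r = -1 ± i (complex conjugates)
General solution: y = e^(-x)(C₁cos(x) + C₂sin(x))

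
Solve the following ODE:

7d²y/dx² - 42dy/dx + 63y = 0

Characteristic equation: 7r² - 42r + 63 = 0
Divide by 7: r² - 6r + 9 = 0
Factored: (r - 3)² = 0
Repeated root: r = 3
General solution: y = (C₁ + C₂x)e^(3x)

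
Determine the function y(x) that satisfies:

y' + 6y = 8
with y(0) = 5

General solution: y = 4/3 + Ce^(-6x)
Applying y(0) = 5: C = 5 - 4/3 = 11/3
Particular solution: y = 4/3 + (11/3)e^(-6x)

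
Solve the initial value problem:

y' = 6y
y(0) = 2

General solution: y = Ce^(6x)
Applying IC y(0) = 2:
Particular solution: y = 2e^(6x)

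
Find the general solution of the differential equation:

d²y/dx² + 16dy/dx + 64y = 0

Characteristic equation: r² + 16r + 64 = 0
Factored: (r + 8)² = 0
Repeated root: r = -8
General solution: y = (C₁ + C₂x)e^(-8x)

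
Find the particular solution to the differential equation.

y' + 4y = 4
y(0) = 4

General solution: y = 1 + Ce^(-4x)
Applying y(0) = 4: C = 4 - 1 = 3
Particular solution: y = 1 + 3e^(-4x)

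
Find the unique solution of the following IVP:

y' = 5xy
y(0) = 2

General solution: y = Ce^(5x²/2)
Applying IC y(0) = 2:
Particular solution: y = 2e^(5x²/2)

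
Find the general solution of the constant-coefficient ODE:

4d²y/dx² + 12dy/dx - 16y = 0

Characteristic equation: 4r² + 12r - 16 = 0
Divide by 4: r² + 3r - 4 = 0
Roots: r = 1, -4 (distinct real)
General solution: y = C₁e^x + C₂e^(-4x)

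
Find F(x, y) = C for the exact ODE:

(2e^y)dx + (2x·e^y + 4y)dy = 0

Verify exactness: ∂M/∂y = ∂N/∂x ✓
Find F(x,y) such that ∂F/∂x = M, ∂F/∂y = N
Solution: 2x·e^y + 2y² = C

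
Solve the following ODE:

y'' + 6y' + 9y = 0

Characteristic equation: r² + 6r + 9 = 0
Factored: (r + 3)² = 0
Repeated root: r = -3
General solution: y = (C₁ + C₂x)e^(-3x)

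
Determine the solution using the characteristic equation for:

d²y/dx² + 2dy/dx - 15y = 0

Characteristic equation: r² + 2r - 15 = 0
Roots: r = 3, -5 (distinct real)
General solution: y = C₁e^(3x) + C₂e^(-5x)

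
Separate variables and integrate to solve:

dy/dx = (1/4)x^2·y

Separating variables and integrating:
ln|y| = x^3/12 + C

General solution: y = Ce^(x^3/12)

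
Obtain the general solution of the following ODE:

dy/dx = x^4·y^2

Separating variables and integrating:
-1/y = x^5/5 + C

General solution: y^-1 = (-1/5)x^5 + C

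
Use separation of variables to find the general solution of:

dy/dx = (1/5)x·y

Separating variables and integrating:
ln|y| = x^2/10 + C

General solution: y = Ce^(x^2/10)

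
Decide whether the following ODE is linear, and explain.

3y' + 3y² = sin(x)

Nonlinear (y² term)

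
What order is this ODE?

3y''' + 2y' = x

The order is 3 (highest derivative is of order 3).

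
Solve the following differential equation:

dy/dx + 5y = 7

Using integrating factor method:

General solution: y = 7/5 + Ce^(-5x)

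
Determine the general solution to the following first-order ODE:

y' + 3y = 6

Using integrating factor method:

General solution: y = 2 + Ce^(-3x)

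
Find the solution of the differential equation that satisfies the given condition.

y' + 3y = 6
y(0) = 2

General solution: y = 2 + Ce^(-3x)
Applying y(0) = 2: C = 2 - 2 = 0
Particular solution: y = 2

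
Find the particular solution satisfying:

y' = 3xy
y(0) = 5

General solution: y = Ce^(3x²/2)
Applying IC y(0) = 5:
Particular solution: y = 5e^(3x²/2)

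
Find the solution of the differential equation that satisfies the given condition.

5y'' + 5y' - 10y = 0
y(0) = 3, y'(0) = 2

General solution: y = C₁e^x + C₂e^(-2x)
Applying ICs: C₁ = 8/3, C₂ = 1/3
Particular solution: y = (8/3)e^x + (1/3)e^(-2x)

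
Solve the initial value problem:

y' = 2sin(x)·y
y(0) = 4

General solution: y = Ce^(-2cos(x))
Applying IC y(0) = 4:
Particular solution: y = 4e^(2(1-cos(x)))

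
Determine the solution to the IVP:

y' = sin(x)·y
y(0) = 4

General solution: y = Ce^(-cos(x))
Applying IC y(0) = 4:
Particular solution: y = 4e^(1-cos(x))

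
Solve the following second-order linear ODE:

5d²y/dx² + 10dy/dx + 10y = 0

Characteristic equation: 5r² + 10r + 10 = 0
Divide by 5: r² + 2r + 2 = 0
Roots: r = -1 ± i (complex conjugates)
General solution: y = e^(-x)(C₁cos(x) + C₂sin(x))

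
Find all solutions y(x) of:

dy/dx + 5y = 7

Using integrating factor method:

General solution: y = 7/5 + Ce^(-5x)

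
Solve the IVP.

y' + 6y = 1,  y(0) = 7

General solution: y = 1/6 + Ce^(-6x)
Applying y(0) = 7: C = 7 - 1/6 = 41/6
Particular solution: y = 1/6 + (41/6)e^(-6x)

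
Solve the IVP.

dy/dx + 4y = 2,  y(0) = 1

General solution: y = 1/2 + Ce^(-4x)
Applying y(0) = 1: C = 1 - 1/2 = 1/2
Particular solution: y = 1/2 + (1/2)e^(-4x)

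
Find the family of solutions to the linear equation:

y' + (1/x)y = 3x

Using integrating factor method:

General solution: y = x^2 + C/x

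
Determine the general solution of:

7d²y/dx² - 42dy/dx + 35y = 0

Characteristic equation: 7r² - 42r + 35 = 0
Divide by 7: r² - 6r + 5 = 0
Roots: r = 1, 5 (distinct real)
General solution: y = C₁e^x + C₂e^(5x)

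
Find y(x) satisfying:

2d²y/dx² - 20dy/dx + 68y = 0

Characteristic equation: 2r² - 20r + 68 = 0
Divide by 2: r² - 10r + 34 = 0
Roots: r = 5 ± 3i (complex conjugates)
General solution: y = e^(5x)(C₁cos(3x) + C₂sin(3x))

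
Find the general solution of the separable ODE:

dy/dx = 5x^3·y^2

Separating variables and integrating:
-1/y = 5x^4/4 + C

General solution: y^-1 = (-5/4)x^4 + C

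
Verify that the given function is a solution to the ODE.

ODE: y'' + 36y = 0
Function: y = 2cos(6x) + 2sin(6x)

Verification:
y'' = -72cos(6x) - 72sin(6x)
y'' + 36y = 0 ✓

Yes, it is a solution.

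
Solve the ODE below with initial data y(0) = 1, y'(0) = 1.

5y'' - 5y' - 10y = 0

General solution: y = C₁e^(2x) + C₂e^(-x)
Applying ICs: C₁ = 2/3, C₂ = 1/3
Particular solution: y = (2/3)e^(2x) + (1/3)e^(-x)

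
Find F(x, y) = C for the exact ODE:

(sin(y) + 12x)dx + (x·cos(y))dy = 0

Verify exactness: ∂M/∂y = ∂N/∂x ✓
Find F(x,y) such that ∂F/∂x = M, ∂F/∂y = N
Solution: x·sin(y) + 6x² = C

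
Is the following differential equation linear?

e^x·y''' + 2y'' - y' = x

Yes. Linear (y and its derivatives appear to the first power only, no products of y terms)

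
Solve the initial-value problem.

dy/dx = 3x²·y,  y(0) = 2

General solution: y = Ce^(x³)
Applying IC y(0) = 2:
Particular solution: y = 2e^(x³)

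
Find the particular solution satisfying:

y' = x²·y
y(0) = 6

General solution: y = Ce^(x³/3)
Applying IC y(0) = 6:
Particular solution: y = 6e^(x³/3)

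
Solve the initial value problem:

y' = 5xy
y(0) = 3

General solution: y = Ce^(5x²/2)
Applying IC y(0) = 3:
Particular solution: y = 3e^(5x²/2)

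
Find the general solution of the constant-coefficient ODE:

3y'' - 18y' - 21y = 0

Characteristic equation: 3r² - 18r - 21 = 0
Divide by 3: r² - 6r - 7 = 0
Roots: r = 7, -1 (distinct real)
General solution: y = C₁e^(7x) + C₂e^(-x)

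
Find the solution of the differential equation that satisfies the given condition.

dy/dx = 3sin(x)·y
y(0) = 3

General solution: y = Ce^(-3cos(x))
Applying IC y(0) = 3:
Particular solution: y = 3e^(3(1-cos(x)))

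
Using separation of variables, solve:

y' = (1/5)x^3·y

Separating variables and integrating:
ln|y| = x^4/20 + C

General solution: y = Ce^(x^4/20)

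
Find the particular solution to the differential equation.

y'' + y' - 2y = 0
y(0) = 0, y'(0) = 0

General solution: y = C₁e^x + C₂e^(-2x)
Applying ICs: C₁ = 0, C₂ = 0
Particular solution: y = 0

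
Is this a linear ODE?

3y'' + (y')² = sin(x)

No. Nonlinear ((y')² term)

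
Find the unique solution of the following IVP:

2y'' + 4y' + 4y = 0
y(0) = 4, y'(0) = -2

General solution: y = e^(-x)(C₁cos(x) + C₂sin(x))
Complex roots r = -1 ± i
Applying ICs: C₁ = 4, C₂ = 2
Particular solution: y = e^(-x)(4cos(x) + 2sin(x))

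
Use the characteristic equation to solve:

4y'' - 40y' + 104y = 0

Characteristic equation: 4r² - 40r + 104 = 0
Divide by 4: r² - 10r + 26 = 0
Roots: r = 5 ± i (complex conjugates)
General solution: y = e^(5x)(C₁cos(x) + C₂sin(x))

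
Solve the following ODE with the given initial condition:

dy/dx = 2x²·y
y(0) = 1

General solution: y = Ce^(2x³/3)
Applying IC y(0) = 1:
Particular solution: y = e^(2x³/3)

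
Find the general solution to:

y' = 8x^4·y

Separating variables and integrating:
ln|y| = 8x^5/5 + C

General solution: y = Ce^(8x^5/5)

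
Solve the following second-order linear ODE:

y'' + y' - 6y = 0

Characteristic equation: r² + r - 6 = 0
Roots: r = 2, -3 (distinct real)
General solution: y = C₁e^(2x) + C₂e^(-3x)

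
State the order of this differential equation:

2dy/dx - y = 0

The order is 1 (highest derivative is of order 1).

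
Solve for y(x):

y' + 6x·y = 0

Using integrating factor method:

General solution: y = Ce^(-3x^2)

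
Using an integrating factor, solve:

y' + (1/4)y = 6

Using integrating factor method:

General solution: y = 24 + Ce^(-x/4)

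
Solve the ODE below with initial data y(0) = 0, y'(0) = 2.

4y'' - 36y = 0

General solution: y = C₁e^(3x) + C₂e^(-3x)
Applying ICs: C₁ = 1/3, C₂ = -1/3
Particular solution: y = (1/3)e^(3x) - (1/3)e^(-3x)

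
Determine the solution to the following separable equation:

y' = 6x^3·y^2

Separating variables and integrating:
-1/y = 3x^4/2 + C

General solution: y^-1 = (-3/2)x^4 + C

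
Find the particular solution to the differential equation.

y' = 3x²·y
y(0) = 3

General solution: y = Ce^(x³)
Applying IC y(0) = 3:
Particular solution: y = 3e^(x³)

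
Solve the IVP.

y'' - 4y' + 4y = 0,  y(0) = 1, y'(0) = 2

General solution: y = (C₁ + C₂x)e^(2x)
Repeated root r = 2
Applying ICs: C₁ = 1, C₂ = 0
Particular solution: y = e^(2x)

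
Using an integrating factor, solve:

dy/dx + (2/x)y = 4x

Using integrating factor method:

General solution: y = x^2 + Cx^(-2)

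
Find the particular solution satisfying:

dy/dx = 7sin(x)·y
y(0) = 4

General solution: y = Ce^(-7cos(x))
Applying IC y(0) = 4:
Particular solution: y = 4e^(7(1-cos(x)))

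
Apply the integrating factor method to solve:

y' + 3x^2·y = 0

Using integrating factor method:

General solution: y = Ce^(-x^3)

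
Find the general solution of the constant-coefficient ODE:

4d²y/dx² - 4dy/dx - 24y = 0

Characteristic equation: 4r² - 4r - 24 = 0
Divide by 4: r² - r - 6 = 0
Roots: r = 3, -2 (distinct real)
General solution: y = C₁e^(3x) + C₂e^(-2x)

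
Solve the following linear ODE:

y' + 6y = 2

Using integrating factor method:

General solution: y = 1/3 + Ce^(-6x)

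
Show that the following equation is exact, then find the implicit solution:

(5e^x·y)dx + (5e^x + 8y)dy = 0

Verify exactness: ∂M/∂y = ∂N/∂x ✓
Find F(x,y) such that ∂F/∂x = M, ∂F/∂y = N
Solution: 5e^x·y + 4y² = C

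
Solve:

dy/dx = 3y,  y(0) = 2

General solution: y = Ce^(3x)
Applying IC y(0) = 2:
Particular solution: y = 2e^(3x)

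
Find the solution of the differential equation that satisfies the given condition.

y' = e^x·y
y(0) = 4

General solution: y = Ce^(e^x)
Applying IC y(0) = 4:
Particular solution: y = 4e^(e^x - 1)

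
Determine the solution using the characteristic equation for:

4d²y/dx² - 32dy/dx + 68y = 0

Characteristic equation: 4r² - 32r + 68 = 0
Divide by 4: r² - 8r + 17 = 0
Roots: r = 4 ± i (complex conjugates)
General solution: y = e^(4x)(C₁cos(x) + C₂sin(x))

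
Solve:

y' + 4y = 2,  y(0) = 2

General solution: y = 1/2 + Ce^(-4x)
Applying y(0) = 2: C = 2 - 1/2 = 3/2
Particular solution: y = 1/2 + (3/2)e^(-4x)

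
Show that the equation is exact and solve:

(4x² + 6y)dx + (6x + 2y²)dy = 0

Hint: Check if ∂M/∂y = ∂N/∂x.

Verify exactness: ∂M/∂y = ∂N/∂x ✓
Find F(x,y) such that ∂F/∂x = M, ∂F/∂y = N
Solution: 4x³/3 + 6xy + 2y³/3 = C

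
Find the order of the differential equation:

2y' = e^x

The order is 1 (highest derivative is of order 1).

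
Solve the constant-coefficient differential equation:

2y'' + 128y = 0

Characteristic equation: 2r² + 128 = 0
Divide by 2: r² + 64 = 0
Roots: r = ±8i (complex conjugates)
General solution: y = C₁cos(8x) + C₂sin(8x)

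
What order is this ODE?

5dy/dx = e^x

The order is 1 (highest derivative is of order 1).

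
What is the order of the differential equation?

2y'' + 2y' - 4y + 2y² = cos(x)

The order is 2 (highest derivative is of order 2).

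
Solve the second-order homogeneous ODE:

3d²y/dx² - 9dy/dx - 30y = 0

Characteristic equation: 3r² - 9r - 30 = 0
Divide by 3: r² - 3r - 10 = 0
Roots: r = 5, -2 (distinct real)
General solution: y = C₁e^(5x) + C₂e^(-2x)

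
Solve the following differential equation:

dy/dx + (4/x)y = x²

Using integrating factor method:

General solution: y = (1/7)x^3 + Cx^(-4)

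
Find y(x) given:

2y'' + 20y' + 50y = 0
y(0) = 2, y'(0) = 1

General solution: y = (C₁ + C₂x)e^(-5x)
Repeated root r = -5
Applying ICs: C₁ = 2, C₂ = 11
Particular solution: y = (2 + 11x)e^(-5x)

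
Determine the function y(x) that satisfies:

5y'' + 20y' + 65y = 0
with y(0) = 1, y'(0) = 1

General solution: y = e^(-2x)(C₁cos(3x) + C₂sin(3x))
Complex roots r = -2 ± 3i
Applying ICs: C₁ = 1, C₂ = 1
Particular solution: y = e^(-2x)(cos(3x) + sin(3x))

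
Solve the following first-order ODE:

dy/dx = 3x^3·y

Separating variables and integrating:
ln|y| = 3x^4/4 + C

General solution: y = Ce^(3x^4/4)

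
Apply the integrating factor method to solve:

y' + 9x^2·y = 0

Using integrating factor method:

General solution: y = Ce^(-3x^3)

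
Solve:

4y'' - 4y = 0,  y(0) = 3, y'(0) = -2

General solution: y = C₁e^x + C₂e^(-x)
Applying ICs: C₁ = 1/2, C₂ = 5/2
Particular solution: y = (1/2)e^x + (5/2)e^(-x)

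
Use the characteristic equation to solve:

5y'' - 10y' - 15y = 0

Characteristic equation: 5r² - 10r - 15 = 0
Divide by 5: r² - 2r - 3 = 0
Roots: r = 3, -1 (distinct real)
General solution: y = C₁e^(3x) + C₂e^(-x)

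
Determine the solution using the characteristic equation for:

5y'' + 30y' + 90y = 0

Characteristic equation: 5r² + 30r + 90 = 0
Divide by 5: r² + 6r + 18 = 0
Roots: r = -3 ± 3i (complex conjugates)
General solution: y = e^(-3x)(C₁cos(3x) + C₂sin(3x))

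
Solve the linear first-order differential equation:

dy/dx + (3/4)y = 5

Using integrating factor method:

General solution: y = 20/3 + Ce^(-3x/4)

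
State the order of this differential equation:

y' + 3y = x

The order is 1 (highest derivative is of order 1).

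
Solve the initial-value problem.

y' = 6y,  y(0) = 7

General solution: y = Ce^(6x)
Applying IC y(0) = 7:
Particular solution: y = 7e^(6x)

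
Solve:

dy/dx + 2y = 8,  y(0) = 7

General solution: y = 4 + Ce^(-2x)
Applying y(0) = 7: C = 7 - 4 = 3
Particular solution: y = 4 + 3e^(-2x)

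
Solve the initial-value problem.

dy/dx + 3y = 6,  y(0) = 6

General solution: y = 2 + Ce^(-3x)
Applying y(0) = 6: C = 6 - 2 = 4
Particular solution: y = 2 + 4e^(-3x)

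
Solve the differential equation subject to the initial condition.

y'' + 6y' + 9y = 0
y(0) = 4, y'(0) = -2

General solution: y = (C₁ + C₂x)e^(-3x)
Repeated root r = -3
Applying ICs: C₁ = 4, C₂ = 10
Particular solution: y = (4 + 10x)e^(-3x)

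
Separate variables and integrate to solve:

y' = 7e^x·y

Separating variables and integrating:
ln|y| = 7e^x + C

General solution: y = Ce^(7e^x)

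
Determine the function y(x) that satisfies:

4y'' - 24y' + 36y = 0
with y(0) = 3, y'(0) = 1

General solution: y = (C₁ + C₂x)e^(3x)
Repeated root r = 3
Applying ICs: C₁ = 3, C₂ = -8
Particular solution: y = (3 - 8x)e^(3x)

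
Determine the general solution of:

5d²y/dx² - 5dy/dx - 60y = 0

Characteristic equation: 5r² - 5r - 60 = 0
Divide by 5: r² - r - 12 = 0
Roots: r = 4, -3 (distinct real)
General solution: y = C₁e^(4x) + C₂e^(-3x)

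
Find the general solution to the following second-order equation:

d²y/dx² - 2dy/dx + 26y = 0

Characteristic equation: r² - 2r + 26 = 0
Roots: r = 1 ± 5i (complex conjugates)
General solution: y = e^x(C₁cos(5x) + C₂sin(5x))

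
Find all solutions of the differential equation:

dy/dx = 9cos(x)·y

Separating variables and integrating:
ln|y| = 9sin(x) + C

General solution: y = Ce^(9sin(x))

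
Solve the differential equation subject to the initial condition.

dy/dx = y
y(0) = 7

General solution: y = Ce^x
Applying IC y(0) = 7:
Particular solution: y = 7e^x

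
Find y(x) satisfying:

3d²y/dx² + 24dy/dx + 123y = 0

Characteristic equation: 3r² + 24r + 123 = 0
Divide by 3: r² + 8r + 41 = 0
Roots: r = -4 ± 5i (complex conjugates)
General solution: y = e^(-4x)(C₁cos(5x) + C₂sin(5x))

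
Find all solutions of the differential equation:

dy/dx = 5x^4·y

Separating variables and integrating:
ln|y| = x^5 + C

General solution: y = Ce^(x^5)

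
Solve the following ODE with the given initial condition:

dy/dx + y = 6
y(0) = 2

General solution: y = 6 + Ce^(-x)
Applying y(0) = 2: C = 2 - 6 = -4
Particular solution: y = 6 - 4e^(-x)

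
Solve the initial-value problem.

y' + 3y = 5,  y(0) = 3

General solution: y = 5/3 + Ce^(-3x)
Applying y(0) = 3: C = 3 - 5/3 = 4/3
Particular solution: y = 5/3 + (4/3)e^(-3x)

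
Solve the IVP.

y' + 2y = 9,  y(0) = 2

General solution: y = 9/2 + Ce^(-2x)
Applying y(0) = 2: C = 2 - 9/2 = -5/2
Particular solution: y = 9/2 - (5/2)e^(-2x)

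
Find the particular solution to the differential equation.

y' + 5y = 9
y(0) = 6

General solution: y = 9/5 + Ce^(-5x)
Applying y(0) = 6: C = 6 - 9/5 = 21/5
Particular solution: y = 9/5 + (21/5)e^(-5x)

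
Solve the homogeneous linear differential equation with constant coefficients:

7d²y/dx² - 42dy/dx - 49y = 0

Characteristic equation: 7r² - 42r - 49 = 0
Divide by 7: r² - 6r - 7 = 0
Roots: r = 7, -1 (distinct real)
General solution: y = C₁e^(7x) + C₂e^(-x)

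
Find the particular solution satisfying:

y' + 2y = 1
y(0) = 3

General solution: y = 1/2 + Ce^(-2x)
Applying y(0) = 3: C = 3 - 1/2 = 5/2
Particular solution: y = 1/2 + (5/2)e^(-2x)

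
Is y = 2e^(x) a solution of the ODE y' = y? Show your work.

Verification:
y = 2e^(x)
y' = 2e^(x)
y = 2e^(x)
y' = y ✓

Yes, it is a solution.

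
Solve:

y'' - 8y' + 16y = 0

Characteristic equation: r² - 8r + 16 = 0
Factored: (r - 4)² = 0
Repeated root: r = 4
General solution: y = (C₁ + C₂x)e^(4x)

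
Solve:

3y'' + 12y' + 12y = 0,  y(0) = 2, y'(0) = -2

General solution: y = (C₁ + C₂x)e^(-2x)
Repeated root r = -2
Applying ICs: C₁ = 2, C₂ = 2
Particular solution: y = (2 + 2x)e^(-2x)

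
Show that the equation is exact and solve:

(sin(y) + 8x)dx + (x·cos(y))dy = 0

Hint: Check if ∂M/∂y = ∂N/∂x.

Verify exactness: ∂M/∂y = ∂N/∂x ✓
Find F(x,y) such that ∂F/∂x = M, ∂F/∂y = N
Solution: x·sin(y) + 4x² = C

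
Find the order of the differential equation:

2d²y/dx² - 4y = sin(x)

The order is 2 (highest derivative is of order 2).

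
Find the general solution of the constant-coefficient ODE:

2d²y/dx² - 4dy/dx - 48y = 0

Characteristic equation: 2r² - 4r - 48 = 0
Divide by 2: r² - 2r - 24 = 0
Roots: r = 6, -4 (distinct real)
General solution: y = C₁e^(6x) + C₂e^(-4x)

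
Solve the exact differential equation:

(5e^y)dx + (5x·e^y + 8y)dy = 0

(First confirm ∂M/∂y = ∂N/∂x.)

Verify exactness: ∂M/∂y = ∂N/∂x ✓
Find F(x,y) such that ∂F/∂x = M, ∂F/∂y = N
Solution: 5x·e^y + 4y² = C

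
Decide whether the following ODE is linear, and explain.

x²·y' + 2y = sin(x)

Linear (y and its derivatives appear to the first power only, no products of y terms)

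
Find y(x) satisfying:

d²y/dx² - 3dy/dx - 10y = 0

Characteristic equation: r² - 3r - 10 = 0
Roots: r = 5, -2 (distinct real)
General solution: y = C₁e^(5x) + C₂e^(-2x)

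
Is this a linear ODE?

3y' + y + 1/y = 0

No. Nonlinear (1/y term)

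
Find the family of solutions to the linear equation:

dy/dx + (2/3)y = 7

Using integrating factor method:

General solution: y = 21/2 + Ce^(-2x/3)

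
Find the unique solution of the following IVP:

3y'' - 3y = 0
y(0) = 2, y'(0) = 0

General solution: y = C₁e^x + C₂e^(-x)
Applying ICs: C₁ = 1, C₂ = 1
Particular solution: y = e^x + e^(-x)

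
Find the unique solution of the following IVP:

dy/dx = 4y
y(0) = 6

General solution: y = Ce^(4x)
Applying IC y(0) = 6:
Particular solution: y = 6e^(4x)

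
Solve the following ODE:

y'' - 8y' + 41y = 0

Characteristic equation: r² - 8r + 41 = 0
Roots: r = 4 ± 5i (complex conjugates)
General solution: y = e^(4x)(C₁cos(5x) + C₂sin(5x))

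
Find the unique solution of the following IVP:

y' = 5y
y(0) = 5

General solution: y = Ce^(5x)
Applying IC y(0) = 5:
Particular solution: y = 5e^(5x)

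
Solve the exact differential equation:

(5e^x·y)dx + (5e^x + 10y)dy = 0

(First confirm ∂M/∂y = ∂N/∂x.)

Verify exactness: ∂M/∂y = ∂N/∂x ✓
Find F(x,y) such that ∂F/∂x = M, ∂F/∂y = N
Solution: 5e^x·y + 5y² = C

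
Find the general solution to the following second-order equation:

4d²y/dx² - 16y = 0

Characteristic equation: 4r² - 16 = 0
Divide by 4: r² - 4 = 0
Roots: r = 2, -2 (distinct real)
General solution: y = C₁e^(2x) + C₂e^(-2x)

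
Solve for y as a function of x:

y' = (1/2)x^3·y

Separating variables and integrating:
ln|y| = x^4/8 + C

General solution: y = Ce^(x^4/8)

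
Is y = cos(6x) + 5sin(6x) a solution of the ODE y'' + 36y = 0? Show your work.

Verification:
y'' = -36cos(6x) - 180sin(6x)
y'' + 36y = 0 ✓

Yes, it is a solution.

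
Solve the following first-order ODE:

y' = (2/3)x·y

Separating variables and integrating:
ln|y| = x^2/3 + C

General solution: y = Ce^(x^2/3)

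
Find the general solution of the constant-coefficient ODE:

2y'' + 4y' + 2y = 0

Characteristic equation: 2r² + 4r + 2 = 0
Divide by 2: r² + 2r + 1 = 0
Factored: (r + 1)² = 0
Repeated root: r = -1
General solution: y = (C₁ + C₂x)e^(-x)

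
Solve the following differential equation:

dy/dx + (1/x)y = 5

Using integrating factor method:

General solution: y = (5/2)x + C/x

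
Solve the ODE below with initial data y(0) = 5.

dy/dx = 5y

General solution: y = Ce^(5x)
Applying IC y(0) = 5:
Particular solution: y = 5e^(5x)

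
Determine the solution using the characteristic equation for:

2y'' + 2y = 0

Characteristic equation: 2r² + 2 = 0
Divide by 2: r² + 1 = 0
Roots: r = ±i (complex conjugates)
General solution: y = C₁cos(x) + C₂sin(x)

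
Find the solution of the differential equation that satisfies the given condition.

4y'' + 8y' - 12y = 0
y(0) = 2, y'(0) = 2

General solution: y = C₁e^x + C₂e^(-3x)
Applying ICs: C₁ = 2, C₂ = 0
Particular solution: y = 2e^x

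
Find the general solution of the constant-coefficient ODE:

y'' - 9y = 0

Characteristic equation: r² - 9 = 0
Roots: r = 3, -3 (distinct real)
General solution: y = C₁e^(3x) + C₂e^(-3x)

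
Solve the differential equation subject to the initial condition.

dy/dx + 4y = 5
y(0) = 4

General solution: y = 5/4 + Ce^(-4x)
Applying y(0) = 4: C = 4 - 5/4 = 11/4
Particular solution: y = 5/4 + (11/4)e^(-4x)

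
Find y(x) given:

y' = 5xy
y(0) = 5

General solution: y = Ce^(5x²/2)
Applying IC y(0) = 5:
Particular solution: y = 5e^(5x²/2)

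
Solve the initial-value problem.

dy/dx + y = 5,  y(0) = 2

General solution: y = 5 + Ce^(-x)
Applying y(0) = 2: C = 2 - 5 = -3
Particular solution: y = 5 - 3e^(-x)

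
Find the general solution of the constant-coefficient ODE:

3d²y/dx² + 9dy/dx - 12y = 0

Characteristic equation: 3r² + 9r - 12 = 0
Divide by 3: r² + 3r - 4 = 0
Roots: r = 1, -4 (distinct real)
General solution: y = C₁e^x + C₂e^(-4x)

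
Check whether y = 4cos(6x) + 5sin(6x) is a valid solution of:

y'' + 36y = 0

Verification:
y'' = -144cos(6x) - 180sin(6x)
y'' + 36y = 0 ✓

Yes, it is a solution.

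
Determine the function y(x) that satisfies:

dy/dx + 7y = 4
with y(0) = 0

General solution: y = 4/7 + Ce^(-7x)
Applying y(0) = 0: C = 0 - 4/7 = -4/7
Particular solution: y = 4/7 - (4/7)e^(-7x)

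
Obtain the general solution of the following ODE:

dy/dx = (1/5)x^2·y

Separating variables and integrating:
ln|y| = x^3/15 + C

General solution: y = Ce^(x^3/15)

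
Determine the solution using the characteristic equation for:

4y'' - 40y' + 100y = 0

Characteristic equation: 4r² - 40r + 100 = 0
Divide by 4: r² - 10r + 25 = 0
Factored: (r - 5)² = 0
Repeated root: r = 5
General solution: y = (C₁ + C₂x)e^(5x)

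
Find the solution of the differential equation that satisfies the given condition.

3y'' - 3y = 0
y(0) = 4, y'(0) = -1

General solution: y = C₁e^x + C₂e^(-x)
Applying ICs: C₁ = 3/2, C₂ = 5/2
Particular solution: y = (3/2)e^x + (5/2)e^(-x)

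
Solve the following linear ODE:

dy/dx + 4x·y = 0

Using integrating factor method:

General solution: y = Ce^(-2x^2)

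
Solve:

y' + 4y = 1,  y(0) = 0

General solution: y = 1/4 + Ce^(-4x)
Applying y(0) = 0: C = 0 - 1/4 = -1/4
Particular solution: y = 1/4 - (1/4)e^(-4x)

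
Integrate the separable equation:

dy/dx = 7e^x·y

Separating variables and integrating:
ln|y| = 7e^x + C

General solution: y = Ce^(7e^x)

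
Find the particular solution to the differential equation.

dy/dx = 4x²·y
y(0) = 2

General solution: y = Ce^(4x³/3)
Applying IC y(0) = 2:
Particular solution: y = 2e^(4x³/3)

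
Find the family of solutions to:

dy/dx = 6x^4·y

Separating variables and integrating:
ln|y| = 6x^5/5 + C

General solution: y = Ce^(6x^5/5)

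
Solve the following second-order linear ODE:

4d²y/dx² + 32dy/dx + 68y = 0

Characteristic equation: 4r² + 32r + 68 = 0
Divide by 4: r² + 8r + 17 = 0
Roots: r = -4 ± i (complex conjugates)
General solution: y = e^(-4x)(C₁cos(x) + C₂sin(x))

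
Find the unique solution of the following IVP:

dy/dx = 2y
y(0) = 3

General solution: y = Ce^(2x)
Applying IC y(0) = 3:
Particular solution: y = 3e^(2x)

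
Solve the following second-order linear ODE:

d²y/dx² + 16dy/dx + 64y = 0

Characteristic equation: r² + 16r + 64 = 0
Factored: (r + 8)² = 0
Repeated root: r = -8
General solution: y = (C₁ + C₂x)e^(-8x)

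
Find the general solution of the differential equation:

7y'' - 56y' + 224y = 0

Characteristic equation: 7r² - 56r + 224 = 0
Divide by 7: r² - 8r + 32 = 0
Roots: r = 4 ± 4i (complex conjugates)
General solution: y = e^(4x)(C₁cos(4x) + C₂sin(4x))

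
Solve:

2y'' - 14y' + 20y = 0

Characteristic equation: 2r² - 14r + 20 = 0
Divide by 2: r² - 7r + 10 = 0
Roots: r = 2, 5 (distinct real)
General solution: y = C₁e^(2x) + C₂e^(5x)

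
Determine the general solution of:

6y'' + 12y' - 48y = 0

Characteristic equation: 6r² + 12r - 48 = 0
Divide by 6: r² + 2r - 8 = 0
Roots: r = 2, -4 (distinct real)
General solution: y = C₁e^(2x) + C₂e^(-4x)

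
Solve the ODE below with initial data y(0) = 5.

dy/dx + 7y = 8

General solution: y = 8/7 + Ce^(-7x)
Applying y(0) = 5: C = 5 - 8/7 = 27/7
Particular solution: y = 8/7 + (27/7)e^(-7x)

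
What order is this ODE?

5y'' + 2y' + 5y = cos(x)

The order is 2 (highest derivative is of order 2).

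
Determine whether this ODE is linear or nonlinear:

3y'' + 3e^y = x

Nonlinear (e^y is nonlinear in y)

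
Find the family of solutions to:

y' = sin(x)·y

Separating variables and integrating:
ln|y| = -cos(x) + C

General solution: y = Ce^(-cos(x))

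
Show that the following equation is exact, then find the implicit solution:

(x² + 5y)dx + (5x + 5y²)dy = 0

Verify exactness: ∂M/∂y = ∂N/∂x ✓
Find F(x,y) such that ∂F/∂x = M, ∂F/∂y = N
Solution: x³/3 + 5xy + 5y³/3 = C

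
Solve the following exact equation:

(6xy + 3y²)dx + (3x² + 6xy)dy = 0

Verify exactness: ∂M/∂y = ∂N/∂x ✓
Find F(x,y) such that ∂F/∂x = M, ∂F/∂y = N
Solution: 3x²y + 3xy² = C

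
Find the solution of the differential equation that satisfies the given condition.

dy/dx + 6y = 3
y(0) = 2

General solution: y = 1/2 + Ce^(-6x)
Applying y(0) = 2: C = 2 - 1/2 = 3/2
Particular solution: y = 1/2 + (3/2)e^(-6x)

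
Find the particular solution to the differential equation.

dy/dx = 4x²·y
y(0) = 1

General solution: y = Ce^(4x³/3)
Applying IC y(0) = 1:
Particular solution: y = e^(4x³/3)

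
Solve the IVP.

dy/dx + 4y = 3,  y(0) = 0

General solution: y = 3/4 + Ce^(-4x)
Applying y(0) = 0: C = 0 - 3/4 = -3/4
Particular solution: y = 3/4 - (3/4)e^(-4x)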